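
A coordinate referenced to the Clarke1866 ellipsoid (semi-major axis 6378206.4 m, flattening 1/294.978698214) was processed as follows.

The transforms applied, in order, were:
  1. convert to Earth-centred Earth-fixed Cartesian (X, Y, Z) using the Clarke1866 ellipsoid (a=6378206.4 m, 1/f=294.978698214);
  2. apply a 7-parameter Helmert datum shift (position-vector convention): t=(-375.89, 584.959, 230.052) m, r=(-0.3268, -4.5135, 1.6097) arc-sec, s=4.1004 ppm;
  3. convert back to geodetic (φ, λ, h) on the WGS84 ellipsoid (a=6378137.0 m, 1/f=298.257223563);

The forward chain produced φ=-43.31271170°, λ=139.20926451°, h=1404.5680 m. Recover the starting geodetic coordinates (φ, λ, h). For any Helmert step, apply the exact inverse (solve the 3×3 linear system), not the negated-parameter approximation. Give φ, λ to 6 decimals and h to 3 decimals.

start: φ=-43.312712°, λ=139.209265°, h=1404.568 m
→ ECEF (a=6378137.000, f=1/298.257223563): X=-3519922.2808, Y=3037322.3249, Z=-4353808.4039
→ Helmert⁻¹: X=-3519603.5335, Y=3036759.2795, Z=-4353938.7752
→ geod (Bowring, a=6378206.400): φ=-43.31946300°, λ=139.21195200°, h=1093.1650 m

φ=-43.319463°, λ=139.211952°, h=1093.165 m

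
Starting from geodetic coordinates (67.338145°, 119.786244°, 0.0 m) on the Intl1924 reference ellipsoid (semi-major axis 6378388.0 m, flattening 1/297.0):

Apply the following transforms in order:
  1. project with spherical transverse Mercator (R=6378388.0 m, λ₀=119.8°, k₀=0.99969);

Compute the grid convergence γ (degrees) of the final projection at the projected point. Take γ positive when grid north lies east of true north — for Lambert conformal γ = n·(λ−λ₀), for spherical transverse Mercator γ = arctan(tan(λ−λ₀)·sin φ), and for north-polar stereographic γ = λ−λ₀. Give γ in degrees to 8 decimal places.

-0.01269397

start: φ=67.338145°, λ=119.786244°, h=0.000 m
→ into tm (λ₀=119.8°): φ=67.33814500°, λ−λ₀=-0.01375600°
convergence γ = -0.01269397°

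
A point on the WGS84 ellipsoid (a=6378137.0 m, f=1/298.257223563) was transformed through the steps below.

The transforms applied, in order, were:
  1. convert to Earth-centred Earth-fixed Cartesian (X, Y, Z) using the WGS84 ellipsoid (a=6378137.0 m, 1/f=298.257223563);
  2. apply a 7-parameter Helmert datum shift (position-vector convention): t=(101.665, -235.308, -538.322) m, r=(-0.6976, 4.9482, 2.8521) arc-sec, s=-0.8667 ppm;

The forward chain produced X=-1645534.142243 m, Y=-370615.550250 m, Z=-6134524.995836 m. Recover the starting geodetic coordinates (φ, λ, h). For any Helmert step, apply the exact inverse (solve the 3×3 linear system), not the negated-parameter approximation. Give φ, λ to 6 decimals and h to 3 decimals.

start: X=-1645534.1422, Y=-370615.5503, Z=-6134524.9958 m
→ Helmert⁻¹: X=-1645495.2016, Y=-370337.0647, Z=-6134032.7174
→ geod (Bowring, a=6378137.000): φ=-74.72356900°, λ=-167.31628100°, h=3446.3800 m

φ=-74.723569°, λ=-167.316281°, h=3446.380 m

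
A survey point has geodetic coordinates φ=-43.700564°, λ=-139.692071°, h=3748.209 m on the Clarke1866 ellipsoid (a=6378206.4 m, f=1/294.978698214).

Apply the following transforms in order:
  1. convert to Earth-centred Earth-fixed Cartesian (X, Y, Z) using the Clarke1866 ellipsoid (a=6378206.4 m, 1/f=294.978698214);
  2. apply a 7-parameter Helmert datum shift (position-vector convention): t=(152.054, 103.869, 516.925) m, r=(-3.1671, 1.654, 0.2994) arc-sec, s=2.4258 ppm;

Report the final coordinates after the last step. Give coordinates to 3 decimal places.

X=-3524044.121 m, Y=-2989516.707 m, Z=-4385905.781 m

start: φ=-43.700564°, λ=-139.692071°, h=3748.209 m
→ ECEF (a=6378206.400, f=1/294.978698214): X=-3524156.7907, Y=-2989540.8564, Z=-4386486.2280
→ Helmert 7p (PV): X=-3524044.1207, Y=-2989516.7075, Z=-4385905.7809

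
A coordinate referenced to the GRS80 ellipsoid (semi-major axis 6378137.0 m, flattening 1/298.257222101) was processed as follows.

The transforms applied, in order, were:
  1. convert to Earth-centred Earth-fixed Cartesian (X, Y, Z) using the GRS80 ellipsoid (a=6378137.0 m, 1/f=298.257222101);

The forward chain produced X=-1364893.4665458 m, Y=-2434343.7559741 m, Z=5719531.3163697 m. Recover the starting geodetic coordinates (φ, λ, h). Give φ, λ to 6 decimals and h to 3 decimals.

φ=64.141010°, λ=-119.278578°, h=3270.212 m

start: X=-1364893.4665, Y=-2434343.7560, Z=5719531.3164 m
→ geod (Bowring, a=6378137.000): φ=64.14101000°, λ=-119.27857800°, h=3270.2120 m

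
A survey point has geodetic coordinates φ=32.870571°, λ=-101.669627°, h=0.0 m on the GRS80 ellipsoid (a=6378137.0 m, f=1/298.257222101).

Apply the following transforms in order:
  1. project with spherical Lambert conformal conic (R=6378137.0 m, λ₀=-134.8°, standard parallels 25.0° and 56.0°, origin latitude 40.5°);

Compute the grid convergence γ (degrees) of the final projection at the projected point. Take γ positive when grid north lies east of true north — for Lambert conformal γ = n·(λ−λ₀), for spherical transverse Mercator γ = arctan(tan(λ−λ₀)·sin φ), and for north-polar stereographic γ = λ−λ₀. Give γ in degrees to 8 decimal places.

21.79062854

start: φ=32.870571°, λ=-101.669627°, h=0.000 m
→ into lcc (λ₀=-134.8°): φ=32.87057100°, λ−λ₀=33.13037300°
convergence γ = 21.79062854°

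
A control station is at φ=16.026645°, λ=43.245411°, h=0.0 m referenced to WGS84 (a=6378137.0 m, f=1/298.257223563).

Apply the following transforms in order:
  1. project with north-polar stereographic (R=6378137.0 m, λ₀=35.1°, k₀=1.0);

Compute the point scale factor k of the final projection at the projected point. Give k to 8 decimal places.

1.56729451

start: φ=16.026645°, λ=43.245411°, h=0.000 m
→ into stereo (λ₀=35.1°): φ=16.02664500°, λ−λ₀=8.14541100°
scale k = 1.56729451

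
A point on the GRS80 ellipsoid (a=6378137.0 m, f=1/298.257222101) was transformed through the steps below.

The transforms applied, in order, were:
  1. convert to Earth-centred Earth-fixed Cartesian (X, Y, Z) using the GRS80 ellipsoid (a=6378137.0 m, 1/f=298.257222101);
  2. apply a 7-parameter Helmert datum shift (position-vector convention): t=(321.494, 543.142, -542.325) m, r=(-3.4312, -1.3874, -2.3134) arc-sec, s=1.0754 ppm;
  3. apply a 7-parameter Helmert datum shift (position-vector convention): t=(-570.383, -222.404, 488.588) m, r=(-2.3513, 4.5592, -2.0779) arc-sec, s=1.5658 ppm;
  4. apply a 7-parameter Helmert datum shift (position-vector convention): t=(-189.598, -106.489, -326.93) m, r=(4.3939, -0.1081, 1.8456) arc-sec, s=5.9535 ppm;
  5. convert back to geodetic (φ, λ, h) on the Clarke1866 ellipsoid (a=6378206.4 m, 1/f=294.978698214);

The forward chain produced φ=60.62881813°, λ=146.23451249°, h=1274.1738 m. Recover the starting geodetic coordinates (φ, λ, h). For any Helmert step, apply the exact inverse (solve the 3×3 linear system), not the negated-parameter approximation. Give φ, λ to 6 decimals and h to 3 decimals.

start: φ=60.628818°, λ=146.234512°, h=1274.174 m
→ ECEF (a=6378206.400, f=1/294.978698214): X=-2607837.8299, Y=1743521.3531, Z=5536087.7997
→ Helmert⁻¹: X=-2607614.2032, Y=1743758.7301, Z=5536345.9895
→ Helmert⁻¹: X=-2607179.6674, Y=1743889.0338, Z=5535810.9847
→ Helmert⁻¹: X=-2607480.6693, Y=1743222.6748, Z=5536393.8930
→ geod (Bowring, a=6378137.000): φ=60.63195700°, λ=146.23542200°, h=1202.7510 m

φ=60.631957°, λ=146.235422°, h=1202.751 m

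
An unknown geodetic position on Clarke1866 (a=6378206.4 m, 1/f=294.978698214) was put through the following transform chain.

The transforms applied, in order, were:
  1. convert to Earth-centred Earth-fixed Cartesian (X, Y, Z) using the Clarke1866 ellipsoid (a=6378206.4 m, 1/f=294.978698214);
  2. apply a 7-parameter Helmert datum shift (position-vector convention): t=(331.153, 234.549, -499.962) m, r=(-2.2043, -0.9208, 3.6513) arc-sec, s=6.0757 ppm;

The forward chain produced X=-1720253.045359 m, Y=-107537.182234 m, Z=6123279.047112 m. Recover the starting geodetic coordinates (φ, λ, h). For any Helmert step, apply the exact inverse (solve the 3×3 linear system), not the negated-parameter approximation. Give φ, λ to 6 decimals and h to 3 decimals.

start: X=-1720253.0454, Y=-107537.1822, Z=6123279.0471 m
→ Helmert⁻¹: X=-1720548.3156, Y=-107806.0623, Z=6123748.3318
→ geod (Bowring, a=6378206.400): φ=74.37848400°, λ=-176.41465000°, h=3612.5650 m

φ=74.378484°, λ=-176.414650°, h=3612.565 m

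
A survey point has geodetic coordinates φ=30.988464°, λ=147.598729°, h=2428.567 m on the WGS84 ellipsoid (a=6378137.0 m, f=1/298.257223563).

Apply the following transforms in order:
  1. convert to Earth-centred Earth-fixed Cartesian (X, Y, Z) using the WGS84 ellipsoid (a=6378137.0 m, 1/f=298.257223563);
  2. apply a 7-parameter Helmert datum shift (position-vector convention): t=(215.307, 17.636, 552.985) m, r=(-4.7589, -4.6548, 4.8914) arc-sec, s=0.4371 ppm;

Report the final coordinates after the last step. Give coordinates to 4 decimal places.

X=-4622333.7848 m, Y=2933595.1448 m, Z=3266429.9427 m

start: φ=30.988464°, λ=147.598729°, h=2428.567 m
→ ECEF (a=6378137.000, f=1/298.257223563): X=-4622403.7978, Y=2933610.4895, Z=3266047.5281
→ Helmert 7p (PV): X=-4622333.7848, Y=2933595.1448, Z=3266429.9427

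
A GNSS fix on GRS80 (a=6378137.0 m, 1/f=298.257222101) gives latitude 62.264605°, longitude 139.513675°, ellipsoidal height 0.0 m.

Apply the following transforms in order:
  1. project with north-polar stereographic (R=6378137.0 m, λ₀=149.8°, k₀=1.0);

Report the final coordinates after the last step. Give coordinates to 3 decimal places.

start: φ=62.264605°, λ=139.513675°, h=0.000 m
→ stereo (R=6378137.0, λ₀=149.8°): E=-562349.3072, N=-3098612.1009

E=-562349.307 m, N=-3098612.101 m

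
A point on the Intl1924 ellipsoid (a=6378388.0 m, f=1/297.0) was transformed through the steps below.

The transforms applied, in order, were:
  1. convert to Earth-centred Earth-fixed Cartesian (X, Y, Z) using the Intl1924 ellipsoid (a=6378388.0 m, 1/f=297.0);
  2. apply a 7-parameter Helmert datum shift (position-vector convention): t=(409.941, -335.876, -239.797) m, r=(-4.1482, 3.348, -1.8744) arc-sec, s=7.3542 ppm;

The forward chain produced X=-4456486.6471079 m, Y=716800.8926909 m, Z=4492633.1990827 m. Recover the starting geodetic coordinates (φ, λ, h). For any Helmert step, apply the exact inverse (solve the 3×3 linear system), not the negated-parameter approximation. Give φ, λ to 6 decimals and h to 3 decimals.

start: X=-4456486.6471, Y=716800.8927, Z=4492633.1991 m
→ Helmert⁻¹: X=-4456943.2519, Y=717000.6384, Z=4492782.0313
→ geod (Bowring, a=6378388.000): φ=45.05665300°, λ=170.86097400°, h=1275.9480 m

φ=45.056653°, λ=170.860974°, h=1275.948 m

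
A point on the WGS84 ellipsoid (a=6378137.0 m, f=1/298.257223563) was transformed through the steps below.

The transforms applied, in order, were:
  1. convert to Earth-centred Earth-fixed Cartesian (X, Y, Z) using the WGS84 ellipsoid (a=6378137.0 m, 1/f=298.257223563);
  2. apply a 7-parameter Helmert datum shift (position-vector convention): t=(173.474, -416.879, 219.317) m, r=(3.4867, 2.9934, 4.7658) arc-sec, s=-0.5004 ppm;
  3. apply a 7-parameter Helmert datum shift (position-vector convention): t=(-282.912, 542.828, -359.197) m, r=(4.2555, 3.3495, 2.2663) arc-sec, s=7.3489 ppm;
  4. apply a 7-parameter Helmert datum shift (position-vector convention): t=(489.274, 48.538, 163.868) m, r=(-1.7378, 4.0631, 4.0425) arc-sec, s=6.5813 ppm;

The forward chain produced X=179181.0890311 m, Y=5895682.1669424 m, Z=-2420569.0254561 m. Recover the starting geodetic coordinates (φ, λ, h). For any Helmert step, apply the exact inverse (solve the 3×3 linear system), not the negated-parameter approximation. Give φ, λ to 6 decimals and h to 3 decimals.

φ=-22.450022°, λ=88.258561°, h=471.723 m

start: X=179181.0890, Y=5895682.1669, Z=-2420569.0255 m
→ Helmert⁻¹: X=178853.8681, Y=5895611.7173, Z=-2420663.7678
→ Helmert⁻¹: X=179239.5382, Y=5894973.6620, Z=-2420405.4943
→ Helmert⁻¹: X=179237.4979, Y=5895348.4298, Z=-2420723.0764
→ geod (Bowring, a=6378137.000): φ=-22.45002200°, λ=88.25856100°, h=471.7230 m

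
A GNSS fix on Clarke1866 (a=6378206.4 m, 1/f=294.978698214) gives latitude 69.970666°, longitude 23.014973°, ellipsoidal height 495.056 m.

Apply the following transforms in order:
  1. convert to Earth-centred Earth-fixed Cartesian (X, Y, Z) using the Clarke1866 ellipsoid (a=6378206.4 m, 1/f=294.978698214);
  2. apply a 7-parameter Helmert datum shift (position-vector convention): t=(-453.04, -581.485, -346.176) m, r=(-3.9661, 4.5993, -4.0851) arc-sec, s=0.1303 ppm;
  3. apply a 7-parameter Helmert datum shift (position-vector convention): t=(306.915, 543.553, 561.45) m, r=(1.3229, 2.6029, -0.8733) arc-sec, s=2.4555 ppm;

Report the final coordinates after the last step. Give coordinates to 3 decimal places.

X=2016937.349 m, Y=856716.099 m, Z=5970349.763 m

start: φ=69.970666°, λ=23.014973°, h=495.056 m
→ ECEF (a=6378206.400, f=1/294.978698214): X=2016849.2084, Y=856723.7905, Z=5970200.4534
→ Helmert 7p (PV): X=2016546.5225, Y=856217.2694, Z=5969793.6103
→ Helmert 7p (PV): X=2016937.3485, Y=856716.0990, Z=5970349.7633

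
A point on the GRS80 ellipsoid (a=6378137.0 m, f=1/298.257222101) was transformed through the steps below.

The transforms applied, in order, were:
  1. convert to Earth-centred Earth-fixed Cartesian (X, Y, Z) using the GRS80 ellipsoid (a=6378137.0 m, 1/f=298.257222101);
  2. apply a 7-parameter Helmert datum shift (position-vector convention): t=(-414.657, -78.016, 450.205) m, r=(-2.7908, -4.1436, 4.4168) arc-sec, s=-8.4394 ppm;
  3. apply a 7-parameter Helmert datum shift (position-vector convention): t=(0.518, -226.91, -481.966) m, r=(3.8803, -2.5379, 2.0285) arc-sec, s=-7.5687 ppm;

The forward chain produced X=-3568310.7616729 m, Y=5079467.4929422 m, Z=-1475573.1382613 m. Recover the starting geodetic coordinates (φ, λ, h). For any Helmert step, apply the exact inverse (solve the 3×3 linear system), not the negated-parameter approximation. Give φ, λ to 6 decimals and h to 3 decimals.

start: X=-3568310.7617, Y=5079467.4929, Z=-1475573.1383 m
→ Helmert⁻¹: X=-3568306.4813, Y=5079740.1913, Z=-1475153.9933
→ Helmert⁻¹: X=-3567842.7975, Y=5079957.4409, Z=-1475476.2454
→ geod (Bowring, a=6378137.000): φ=-13.45704700°, λ=125.08179300°, h=3646.7340 m

φ=-13.457047°, λ=125.081793°, h=3646.734 m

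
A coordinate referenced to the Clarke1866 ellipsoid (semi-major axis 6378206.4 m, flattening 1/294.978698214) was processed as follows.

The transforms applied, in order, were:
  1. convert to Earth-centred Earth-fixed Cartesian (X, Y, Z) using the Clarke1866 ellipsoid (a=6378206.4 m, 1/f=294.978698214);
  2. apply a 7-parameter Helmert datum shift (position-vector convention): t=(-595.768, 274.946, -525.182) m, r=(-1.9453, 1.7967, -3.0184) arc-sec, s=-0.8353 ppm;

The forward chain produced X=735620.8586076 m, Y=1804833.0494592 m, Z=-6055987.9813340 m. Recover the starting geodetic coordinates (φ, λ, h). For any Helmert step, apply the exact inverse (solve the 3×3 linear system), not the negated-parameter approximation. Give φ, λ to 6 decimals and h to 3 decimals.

φ=-72.271590°, λ=67.805750°, h=2774.736 m

start: X=735620.8586, Y=1804833.0495, Z=-6055987.9813 m
→ Helmert⁻¹: X=736243.5802, Y=1804627.4941, Z=-6055444.4247
→ geod (Bowring, a=6378206.400): φ=-72.27159000°, λ=67.80575000°, h=2774.7360 m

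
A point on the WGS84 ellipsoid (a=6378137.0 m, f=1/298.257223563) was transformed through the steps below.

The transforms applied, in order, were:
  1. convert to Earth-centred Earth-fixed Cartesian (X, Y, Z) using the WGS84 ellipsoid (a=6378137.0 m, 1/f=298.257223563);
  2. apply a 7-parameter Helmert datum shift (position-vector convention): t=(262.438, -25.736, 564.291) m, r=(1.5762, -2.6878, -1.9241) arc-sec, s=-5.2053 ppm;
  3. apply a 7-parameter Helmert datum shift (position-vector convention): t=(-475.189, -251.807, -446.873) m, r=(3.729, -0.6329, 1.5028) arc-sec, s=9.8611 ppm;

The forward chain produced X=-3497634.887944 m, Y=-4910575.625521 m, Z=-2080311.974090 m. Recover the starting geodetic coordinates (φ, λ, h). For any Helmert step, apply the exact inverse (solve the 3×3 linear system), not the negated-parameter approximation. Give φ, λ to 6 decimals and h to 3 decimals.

start: X=-3497634.8879, Y=-4910575.6255, Z=-2080311.9741 m
→ Helmert⁻¹: X=-3497167.3702, Y=-4910287.5173, Z=-2079745.0893
→ Helmert⁻¹: X=-3497429.3156, Y=-4910335.8623, Z=-2080237.1116
→ geod (Bowring, a=6378137.000): φ=-19.15667900°, λ=-125.46070000°, h=1514.5560 m

φ=-19.156679°, λ=-125.460700°, h=1514.556 m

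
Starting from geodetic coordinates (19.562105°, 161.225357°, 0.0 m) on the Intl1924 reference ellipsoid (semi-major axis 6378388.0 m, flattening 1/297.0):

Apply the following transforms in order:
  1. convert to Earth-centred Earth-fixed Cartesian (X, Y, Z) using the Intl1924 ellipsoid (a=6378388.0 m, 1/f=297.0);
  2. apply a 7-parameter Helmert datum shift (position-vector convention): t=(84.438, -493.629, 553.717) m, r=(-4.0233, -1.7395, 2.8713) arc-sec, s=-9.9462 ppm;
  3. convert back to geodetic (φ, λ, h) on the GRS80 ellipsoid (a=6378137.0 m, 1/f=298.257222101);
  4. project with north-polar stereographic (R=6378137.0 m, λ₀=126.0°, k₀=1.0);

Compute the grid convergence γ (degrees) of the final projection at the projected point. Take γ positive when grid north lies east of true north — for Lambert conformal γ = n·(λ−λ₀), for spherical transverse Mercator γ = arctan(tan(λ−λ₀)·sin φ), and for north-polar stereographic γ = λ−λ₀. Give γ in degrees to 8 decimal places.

35.23003097

start: φ=19.562105°, λ=161.225357°, h=0.000 m
→ ECEF (a=6378388.000, f=1/297.0): X=-5692574.2305, Y=1935099.4754, Z=2122108.0884
→ Helmert 7p (PV): X=-5692478.0065, Y=1934548.7494, Z=2122554.9469
→ geod (Bowring, a=6378137.000): φ=19.56620077°, λ=161.23003097°, h=137.5793 m
→ into stereo (λ₀=126.0°): φ=19.56620077°, λ−λ₀=35.23003097°
convergence γ = 35.23003097°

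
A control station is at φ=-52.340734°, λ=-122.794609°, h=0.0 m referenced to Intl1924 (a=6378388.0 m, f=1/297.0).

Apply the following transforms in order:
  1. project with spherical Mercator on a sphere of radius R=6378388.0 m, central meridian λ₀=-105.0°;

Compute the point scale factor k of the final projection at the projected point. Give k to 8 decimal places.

start: φ=-52.340734°, λ=-122.794609°, h=0.000 m
→ into merc (λ₀=-105.0°): φ=-52.34073400°, λ−λ₀=-17.79460900°
scale k = 1.63675665

1.63675665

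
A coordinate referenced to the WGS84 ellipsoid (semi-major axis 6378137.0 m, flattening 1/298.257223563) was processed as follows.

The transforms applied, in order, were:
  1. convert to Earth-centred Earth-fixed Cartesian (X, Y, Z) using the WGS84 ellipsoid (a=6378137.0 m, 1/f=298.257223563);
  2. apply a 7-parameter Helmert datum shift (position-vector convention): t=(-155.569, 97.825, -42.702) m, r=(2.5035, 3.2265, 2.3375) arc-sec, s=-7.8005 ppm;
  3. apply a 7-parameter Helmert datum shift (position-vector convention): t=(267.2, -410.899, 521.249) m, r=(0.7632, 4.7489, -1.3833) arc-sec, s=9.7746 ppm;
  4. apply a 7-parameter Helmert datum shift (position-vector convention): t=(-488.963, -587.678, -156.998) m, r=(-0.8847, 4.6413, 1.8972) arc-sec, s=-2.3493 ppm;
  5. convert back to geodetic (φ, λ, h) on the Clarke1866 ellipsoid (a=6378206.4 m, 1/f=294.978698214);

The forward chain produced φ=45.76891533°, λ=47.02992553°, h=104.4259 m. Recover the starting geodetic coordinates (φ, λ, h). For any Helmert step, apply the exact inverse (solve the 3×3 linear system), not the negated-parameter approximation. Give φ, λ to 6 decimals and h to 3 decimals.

φ=45.760755°, λ=47.036552°, h=463.830 m

start: φ=45.768915°, λ=47.029926°, h=104.426 m
→ ECEF (a=6378206.400, f=1/294.978698214): X=3037941.1516, Y=3261206.3401, Z=4547239.3976
→ Helmert⁻¹: X=3038364.9280, Y=3261754.2297, Z=4547489.4372
→ Helmert⁻¹: X=3037941.4680, Y=3262170.4406, Z=4546981.6170
→ Helmert⁻¹: X=3038086.5763, Y=3262118.8216, Z=4547067.7183
→ geod (Bowring, a=6378137.000): φ=45.76075500°, λ=47.03655200°, h=463.8300 m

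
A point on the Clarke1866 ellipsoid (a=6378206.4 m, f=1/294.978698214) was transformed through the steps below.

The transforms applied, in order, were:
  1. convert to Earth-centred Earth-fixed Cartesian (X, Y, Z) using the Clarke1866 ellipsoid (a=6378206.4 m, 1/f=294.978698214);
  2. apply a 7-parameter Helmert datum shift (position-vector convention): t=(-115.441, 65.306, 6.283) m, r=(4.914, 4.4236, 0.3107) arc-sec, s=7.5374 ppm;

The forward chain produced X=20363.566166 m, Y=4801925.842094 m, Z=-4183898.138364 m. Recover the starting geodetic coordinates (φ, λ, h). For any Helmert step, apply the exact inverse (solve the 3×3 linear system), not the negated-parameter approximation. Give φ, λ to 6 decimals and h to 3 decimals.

start: X=20363.5662, Y=4801925.8421, Z=-4183898.1384 m
→ Helmert⁻¹: X=20575.8164, Y=4801724.6336, Z=-4183986.8396
→ geod (Bowring, a=6378206.400): φ=-41.25985600°, λ=89.75448400°, h=39.8980 m

φ=-41.259856°, λ=89.754484°, h=39.898 m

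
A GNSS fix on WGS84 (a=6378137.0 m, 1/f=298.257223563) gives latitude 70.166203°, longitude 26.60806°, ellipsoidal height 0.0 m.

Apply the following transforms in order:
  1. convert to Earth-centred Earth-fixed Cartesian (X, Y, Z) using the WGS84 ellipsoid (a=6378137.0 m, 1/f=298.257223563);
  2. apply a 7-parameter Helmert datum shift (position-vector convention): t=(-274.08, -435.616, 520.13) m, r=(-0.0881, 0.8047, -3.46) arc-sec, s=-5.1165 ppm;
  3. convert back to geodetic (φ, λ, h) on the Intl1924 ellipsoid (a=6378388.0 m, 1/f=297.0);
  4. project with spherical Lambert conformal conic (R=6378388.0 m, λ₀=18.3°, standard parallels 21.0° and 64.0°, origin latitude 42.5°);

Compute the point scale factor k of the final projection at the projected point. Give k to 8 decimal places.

1.06567886

start: φ=70.166203°, λ=26.608060°, h=0.000 m
→ ECEF (a=6378137.000, f=1/298.257223563): X=1940620.1949, Y=972131.6789, Z=5977356.5043
→ Helmert 7p (PV): X=1940375.8120, Y=971661.0892, Z=5977838.0651
→ geod (Bowring, a=6378388.000): φ=70.17181059°, λ=26.59984095°, h=137.2033 m
→ into lcc (λ₀=18.3°): φ=70.17181059°, λ−λ₀=8.29984095°
scale k = 1.06567886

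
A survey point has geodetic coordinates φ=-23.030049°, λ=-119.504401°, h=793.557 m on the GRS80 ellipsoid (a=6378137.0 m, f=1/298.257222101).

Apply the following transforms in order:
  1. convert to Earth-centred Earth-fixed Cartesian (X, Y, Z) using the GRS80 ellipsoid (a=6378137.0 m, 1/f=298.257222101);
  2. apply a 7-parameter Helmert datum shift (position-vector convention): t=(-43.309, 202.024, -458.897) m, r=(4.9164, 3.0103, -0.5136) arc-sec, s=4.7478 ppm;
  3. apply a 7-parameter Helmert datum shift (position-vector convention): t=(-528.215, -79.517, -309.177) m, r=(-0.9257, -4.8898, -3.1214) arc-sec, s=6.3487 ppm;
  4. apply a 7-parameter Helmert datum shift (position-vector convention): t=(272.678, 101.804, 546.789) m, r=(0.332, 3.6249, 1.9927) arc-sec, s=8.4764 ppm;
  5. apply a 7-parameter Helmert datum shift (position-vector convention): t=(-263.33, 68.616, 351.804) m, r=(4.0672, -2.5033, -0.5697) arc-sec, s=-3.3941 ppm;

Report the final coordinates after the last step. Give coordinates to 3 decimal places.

X=-2893315.766 m, Y=-5111502.827 m, Z=-2480220.816 m

start: φ=-23.030049°, λ=-119.504401°, h=793.557 m
→ ECEF (a=6378137.000, f=1/298.257222101): X=-2892661.0821, Y=-5111844.9550, Z=-2480092.6522
→ Helmert 7p (PV): X=-2892767.0490, Y=-5111600.8840, Z=-2480642.9508
→ Helmert 7p (PV): X=-2893332.1760, Y=-5111680.2095, Z=-2481013.5137
→ Helmert 7p (PV): X=-2893078.2410, Y=-5111645.6931, Z=-2480445.1346
→ Helmert 7p (PV): X=-2893315.7664, Y=-5111502.8270, Z=-2480220.8158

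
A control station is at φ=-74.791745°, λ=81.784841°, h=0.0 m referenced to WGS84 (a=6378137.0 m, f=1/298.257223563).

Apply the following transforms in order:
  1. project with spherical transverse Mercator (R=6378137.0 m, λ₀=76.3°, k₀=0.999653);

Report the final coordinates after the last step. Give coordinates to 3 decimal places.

start: φ=-74.791745°, λ=81.784841°, h=0.000 m
→ tm (R=6378137.0, λ₀=76.3°): E=159903.1629, N=-8330281.9525

E=159903.163 m, N=-8330281.953 m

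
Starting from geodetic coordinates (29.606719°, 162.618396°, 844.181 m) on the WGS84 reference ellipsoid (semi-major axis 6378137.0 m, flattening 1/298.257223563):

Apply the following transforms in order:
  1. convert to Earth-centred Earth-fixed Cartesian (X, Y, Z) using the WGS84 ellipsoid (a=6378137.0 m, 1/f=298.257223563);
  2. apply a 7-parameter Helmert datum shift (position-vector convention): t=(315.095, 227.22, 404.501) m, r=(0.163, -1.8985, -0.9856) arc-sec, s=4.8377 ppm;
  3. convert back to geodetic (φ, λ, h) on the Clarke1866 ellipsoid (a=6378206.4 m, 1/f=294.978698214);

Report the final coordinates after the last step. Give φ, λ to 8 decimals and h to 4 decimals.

start: φ=29.606719°, λ=162.618396°, h=844.181 m
→ ECEF (a=6378137.000, f=1/298.257223563): X=-5297194.6524, Y=1658172.5632, Z=3132962.0301
→ Helmert 7p (PV): X=-5296926.0968, Y=1658430.6410, Z=3133334.2412
→ geod (Bowring, a=6378206.400): φ=29.61227728°, λ=162.61502544°, h=860.8304 m

φ=29.61227728°, λ=162.61502544°, h=860.8304 m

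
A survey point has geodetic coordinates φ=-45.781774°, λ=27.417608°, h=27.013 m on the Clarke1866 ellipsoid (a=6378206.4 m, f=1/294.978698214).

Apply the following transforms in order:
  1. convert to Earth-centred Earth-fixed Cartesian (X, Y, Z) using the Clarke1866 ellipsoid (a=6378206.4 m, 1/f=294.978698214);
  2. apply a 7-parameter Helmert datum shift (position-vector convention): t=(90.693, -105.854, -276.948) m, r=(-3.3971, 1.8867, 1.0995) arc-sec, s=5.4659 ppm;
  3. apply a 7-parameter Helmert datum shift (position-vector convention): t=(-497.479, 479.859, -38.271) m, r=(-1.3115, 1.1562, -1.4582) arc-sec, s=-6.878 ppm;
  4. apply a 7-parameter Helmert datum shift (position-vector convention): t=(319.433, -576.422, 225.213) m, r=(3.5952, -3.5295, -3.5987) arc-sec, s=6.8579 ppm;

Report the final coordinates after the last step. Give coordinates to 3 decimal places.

X=3955360.407 m, Y=2051522.981 m, Z=-4548297.279 m

start: φ=-45.781774°, λ=27.417608°, h=27.013 m
→ ECEF (a=6378206.400, f=1/294.978698214): X=3955376.1184, Y=2051814.6472, Z=-4548180.7570
→ Helmert 7p (PV): X=3955435.8914, Y=2051666.1855, Z=-4548552.5376
→ Helmert 7p (PV): X=3954900.2148, Y=2052075.0491, Z=-4548594.7405
→ Helmert 7p (PV): X=3955360.4067, Y=2051522.9811, Z=-4548297.2786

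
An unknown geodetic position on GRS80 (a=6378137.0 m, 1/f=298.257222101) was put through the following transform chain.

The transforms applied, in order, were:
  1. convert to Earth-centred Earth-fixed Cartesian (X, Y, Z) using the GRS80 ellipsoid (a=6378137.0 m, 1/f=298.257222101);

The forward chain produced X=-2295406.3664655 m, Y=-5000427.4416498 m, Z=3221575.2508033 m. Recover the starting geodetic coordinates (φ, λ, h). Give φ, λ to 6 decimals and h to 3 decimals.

start: X=-2295406.3665, Y=-5000427.4416, Z=3221575.2508 m
→ geod (Bowring, a=6378137.000): φ=30.51768700°, λ=-114.65711200°, h=3212.6090 m

φ=30.517687°, λ=-114.657112°, h=3212.609 m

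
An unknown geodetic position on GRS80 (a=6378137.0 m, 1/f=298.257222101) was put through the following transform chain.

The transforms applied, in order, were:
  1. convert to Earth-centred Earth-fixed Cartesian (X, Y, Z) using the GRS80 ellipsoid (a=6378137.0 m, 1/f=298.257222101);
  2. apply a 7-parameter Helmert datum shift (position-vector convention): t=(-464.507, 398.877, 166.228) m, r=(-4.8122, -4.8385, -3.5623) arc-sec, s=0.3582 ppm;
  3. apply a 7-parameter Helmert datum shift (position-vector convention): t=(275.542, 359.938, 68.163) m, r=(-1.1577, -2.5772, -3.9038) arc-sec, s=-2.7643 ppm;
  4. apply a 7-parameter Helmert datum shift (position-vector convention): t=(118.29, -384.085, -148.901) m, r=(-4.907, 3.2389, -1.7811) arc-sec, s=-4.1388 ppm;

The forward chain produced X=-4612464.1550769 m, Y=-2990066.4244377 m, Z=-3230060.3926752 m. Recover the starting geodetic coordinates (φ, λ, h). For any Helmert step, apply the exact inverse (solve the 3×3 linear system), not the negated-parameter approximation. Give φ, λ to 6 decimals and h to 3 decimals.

φ=-30.608339°, λ=-147.041970°, h=3208.742 m

start: X=-4612464.1551, Y=-2990066.4244, Z=-3230060.3927 m
→ Helmert⁻¹: X=-4612524.9994, Y=-2989657.6997, Z=-3230068.4118
→ Helmert⁻¹: X=-4612797.0605, Y=-2990095.0760, Z=-3230104.6513
→ Helmert⁻¹: X=-4612355.0278, Y=-2990497.1776, Z=-3230231.2958
→ geod (Bowring, a=6378137.000): φ=-30.60833900°, λ=-147.04197000°, h=3208.7420 m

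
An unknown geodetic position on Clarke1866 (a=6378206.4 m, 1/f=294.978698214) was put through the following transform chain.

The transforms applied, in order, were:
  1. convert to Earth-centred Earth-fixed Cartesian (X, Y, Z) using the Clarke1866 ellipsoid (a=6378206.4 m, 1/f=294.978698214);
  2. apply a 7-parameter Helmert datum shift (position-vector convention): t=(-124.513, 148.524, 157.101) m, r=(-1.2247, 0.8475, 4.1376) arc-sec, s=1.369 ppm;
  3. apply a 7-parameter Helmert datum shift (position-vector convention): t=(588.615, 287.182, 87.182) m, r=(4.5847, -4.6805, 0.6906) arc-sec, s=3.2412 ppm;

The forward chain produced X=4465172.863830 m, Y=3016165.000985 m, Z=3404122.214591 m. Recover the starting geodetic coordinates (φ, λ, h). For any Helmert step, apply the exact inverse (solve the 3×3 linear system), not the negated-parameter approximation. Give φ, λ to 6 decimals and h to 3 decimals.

φ=32.458274°, λ=34.036198°, h=915.676 m

start: X=4465172.8638, Y=3016165.0010, Z=3404122.2146 m
→ Helmert⁻¹: X=4464657.1153, Y=3015928.7541, Z=3403855.6530
→ Helmert⁻¹: X=4464822.0240, Y=3015666.3290, Z=3403730.1429
→ geod (Bowring, a=6378206.400): φ=32.45827400°, λ=34.03619800°, h=915.6760 m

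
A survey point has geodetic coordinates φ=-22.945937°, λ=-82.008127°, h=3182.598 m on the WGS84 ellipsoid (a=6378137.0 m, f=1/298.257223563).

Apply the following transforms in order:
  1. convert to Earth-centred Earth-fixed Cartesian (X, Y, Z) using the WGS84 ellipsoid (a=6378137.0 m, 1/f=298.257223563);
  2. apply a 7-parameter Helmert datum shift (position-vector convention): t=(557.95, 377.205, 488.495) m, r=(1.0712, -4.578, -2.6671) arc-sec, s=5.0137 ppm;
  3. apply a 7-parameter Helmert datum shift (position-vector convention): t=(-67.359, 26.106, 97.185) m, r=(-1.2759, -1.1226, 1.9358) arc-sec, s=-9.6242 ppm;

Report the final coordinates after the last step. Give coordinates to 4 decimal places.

start: φ=-22.945937°, λ=-82.008127°, h=3182.598 m
→ ECEF (a=6378137.000, f=1/298.257223563): X=817425.1685, Y=-5822274.4563, Z=-2472447.8175
→ Helmert 7p (PV): X=817966.8074, Y=-5821924.1719, Z=-2471983.8131
→ Helmert 7p (PV): X=817959.6682, Y=-5821849.6488, Z=-2471822.3729

X=817959.6682 m, Y=-5821849.6488 m, Z=-2471822.3729 m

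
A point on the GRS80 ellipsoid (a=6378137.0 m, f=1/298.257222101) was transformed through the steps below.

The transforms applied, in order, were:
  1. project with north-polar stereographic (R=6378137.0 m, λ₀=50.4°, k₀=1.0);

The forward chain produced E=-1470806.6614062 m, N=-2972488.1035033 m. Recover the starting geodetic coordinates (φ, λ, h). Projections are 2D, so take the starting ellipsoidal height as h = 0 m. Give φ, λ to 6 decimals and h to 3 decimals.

φ=60.852944°, λ=24.073492°, h=0.000 m

start: E=-1470806.6614, N=-2972488.1035 m
→ stereo⁻¹: φ=60.85294400°, λ=24.07349200°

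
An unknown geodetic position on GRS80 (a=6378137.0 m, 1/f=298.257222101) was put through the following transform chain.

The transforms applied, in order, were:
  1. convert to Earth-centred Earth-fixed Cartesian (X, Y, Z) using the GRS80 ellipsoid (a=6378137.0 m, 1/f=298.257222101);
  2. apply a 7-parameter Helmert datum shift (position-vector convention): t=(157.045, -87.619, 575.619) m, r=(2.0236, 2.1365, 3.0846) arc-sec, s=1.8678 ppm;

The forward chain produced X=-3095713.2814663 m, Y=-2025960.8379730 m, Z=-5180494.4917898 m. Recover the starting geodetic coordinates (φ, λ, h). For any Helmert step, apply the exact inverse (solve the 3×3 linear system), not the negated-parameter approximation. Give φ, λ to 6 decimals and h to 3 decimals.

φ=-54.651255°, λ=-146.799841°, h=2517.469 m

start: X=-3095713.2815, Y=-2025960.8380, Z=-5180494.4918 m
→ Helmert⁻¹: X=-3095841.1743, Y=-2025873.9680, Z=-5181072.6252
→ geod (Bowring, a=6378137.000): φ=-54.65125500°, λ=-146.79984100°, h=2517.4690 m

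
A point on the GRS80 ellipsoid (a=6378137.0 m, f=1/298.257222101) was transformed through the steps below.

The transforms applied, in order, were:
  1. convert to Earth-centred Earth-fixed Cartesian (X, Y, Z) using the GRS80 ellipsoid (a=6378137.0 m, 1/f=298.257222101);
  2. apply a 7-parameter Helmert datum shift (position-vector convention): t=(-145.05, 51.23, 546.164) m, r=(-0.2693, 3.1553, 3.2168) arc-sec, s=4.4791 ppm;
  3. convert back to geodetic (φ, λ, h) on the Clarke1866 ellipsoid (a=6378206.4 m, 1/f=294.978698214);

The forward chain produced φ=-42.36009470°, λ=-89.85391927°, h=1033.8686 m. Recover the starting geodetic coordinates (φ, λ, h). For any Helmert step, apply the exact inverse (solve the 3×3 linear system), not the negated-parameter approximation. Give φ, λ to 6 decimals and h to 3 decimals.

start: φ=-42.360095°, λ=-89.853919°, h=1033.869 m
→ ECEF (a=6378206.400, f=1/294.978698214): X=12036.6941, Y=-4721021.5405, Z=-4275739.6896
→ Helmert⁻¹: X=12173.4781, Y=-4721046.2312, Z=-4276272.6773
→ geod (Bowring, a=6378137.000): φ=-42.36135600°, λ=-89.85226000°, h=1373.0830 m

φ=-42.361356°, λ=-89.852260°, h=1373.083 m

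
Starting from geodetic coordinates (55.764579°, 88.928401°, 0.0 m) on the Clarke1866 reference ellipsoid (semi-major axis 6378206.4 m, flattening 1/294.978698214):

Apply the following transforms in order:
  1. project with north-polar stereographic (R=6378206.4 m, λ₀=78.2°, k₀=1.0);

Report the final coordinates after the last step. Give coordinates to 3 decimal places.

E=731342.216 m, N=-3860030.502 m

start: φ=55.764579°, λ=88.928401°, h=0.000 m
→ stereo (R=6378206.4, λ₀=78.2°): E=731342.2164, N=-3860030.5021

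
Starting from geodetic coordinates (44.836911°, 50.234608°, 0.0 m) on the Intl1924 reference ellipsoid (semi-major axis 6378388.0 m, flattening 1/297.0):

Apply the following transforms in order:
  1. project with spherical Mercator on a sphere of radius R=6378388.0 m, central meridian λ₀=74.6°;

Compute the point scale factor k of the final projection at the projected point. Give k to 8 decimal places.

1.41020522

start: φ=44.836911°, λ=50.234608°, h=0.000 m
→ into merc (λ₀=74.6°): φ=44.83691100°, λ−λ₀=-24.36539200°
scale k = 1.41020522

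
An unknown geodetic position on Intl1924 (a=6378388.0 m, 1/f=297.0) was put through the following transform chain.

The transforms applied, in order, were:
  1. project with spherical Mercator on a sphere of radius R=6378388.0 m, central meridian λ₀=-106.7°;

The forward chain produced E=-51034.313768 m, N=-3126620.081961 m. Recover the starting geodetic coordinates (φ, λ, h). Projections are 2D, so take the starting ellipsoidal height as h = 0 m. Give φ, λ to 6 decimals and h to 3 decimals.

start: E=-51034.3138, N=-3126620.0820 m
→ merc⁻¹: φ=-27.02421200°, λ=-107.15843100°

φ=-27.024212°, λ=-107.158431°, h=0.000 m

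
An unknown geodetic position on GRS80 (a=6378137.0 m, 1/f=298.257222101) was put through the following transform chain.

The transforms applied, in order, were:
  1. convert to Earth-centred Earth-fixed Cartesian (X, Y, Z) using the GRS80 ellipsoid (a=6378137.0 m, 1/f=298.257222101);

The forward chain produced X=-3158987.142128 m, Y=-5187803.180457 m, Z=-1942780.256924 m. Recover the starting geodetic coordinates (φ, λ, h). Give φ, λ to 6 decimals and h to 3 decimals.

start: X=-3158987.1421, Y=-5187803.1805, Z=-1942780.2569 m
→ geod (Bowring, a=6378137.000): φ=-17.84915300°, λ=-121.33831300°, h=917.0500 m

φ=-17.849153°, λ=-121.338313°, h=917.050 m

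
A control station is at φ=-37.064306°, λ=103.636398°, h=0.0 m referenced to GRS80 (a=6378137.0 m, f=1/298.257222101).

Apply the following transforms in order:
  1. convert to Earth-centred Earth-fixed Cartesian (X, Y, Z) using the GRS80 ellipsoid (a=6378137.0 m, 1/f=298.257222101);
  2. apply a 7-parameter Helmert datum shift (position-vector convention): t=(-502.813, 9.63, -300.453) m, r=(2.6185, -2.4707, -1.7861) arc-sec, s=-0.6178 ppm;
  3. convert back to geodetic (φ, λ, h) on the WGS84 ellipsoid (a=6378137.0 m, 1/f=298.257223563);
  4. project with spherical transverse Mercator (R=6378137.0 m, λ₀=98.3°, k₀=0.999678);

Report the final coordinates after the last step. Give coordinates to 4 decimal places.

E=474438.4766 m, N=-4138102.8769 m

start: φ=-37.064306°, λ=103.636398°, h=0.000 m
→ ECEF (a=6378137.000, f=1/298.257222101): X=-1201358.6052, Y=4952054.6550, Z=-3823090.2647
→ Helmert 7p (PV): X=-1201772.0009, Y=4952120.1620, Z=-3823339.8805
→ geod (Bowring, a=6378137.000): φ=-37.06522563°, λ=103.64074139°, h=279.0278 m
→ tm (R=6378137.0, λ₀=98.3°): E=474438.4766, N=-4138102.8769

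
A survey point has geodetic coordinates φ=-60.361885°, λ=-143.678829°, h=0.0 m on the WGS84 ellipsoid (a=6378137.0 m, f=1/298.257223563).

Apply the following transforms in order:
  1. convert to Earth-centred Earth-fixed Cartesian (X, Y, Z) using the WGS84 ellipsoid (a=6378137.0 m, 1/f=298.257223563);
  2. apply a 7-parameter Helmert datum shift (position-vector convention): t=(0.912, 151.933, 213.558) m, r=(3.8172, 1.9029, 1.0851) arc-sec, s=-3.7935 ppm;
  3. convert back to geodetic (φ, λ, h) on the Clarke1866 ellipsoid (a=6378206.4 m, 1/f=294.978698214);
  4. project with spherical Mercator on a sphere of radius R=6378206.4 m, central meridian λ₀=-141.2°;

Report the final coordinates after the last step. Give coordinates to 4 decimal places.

E=-276384.1557 m, N=-8481249.7337 m

start: φ=-60.361885°, λ=-143.678829°, h=0.000 m
→ ECEF (a=6378137.000, f=1/298.257223563): X=-2547752.7902, Y=-1872960.2590, Z=-5520526.5004
→ Helmert 7p (PV): X=-2547783.2898, Y=-1872712.4597, Z=-5520303.1575
→ geod (Bowring, a=6378206.400): φ=-60.36368571°, λ=-143.68277410°, h=-144.3623 m
→ merc (R=6378206.4, λ₀=-141.2°): E=-276384.1557, N=-8481249.7337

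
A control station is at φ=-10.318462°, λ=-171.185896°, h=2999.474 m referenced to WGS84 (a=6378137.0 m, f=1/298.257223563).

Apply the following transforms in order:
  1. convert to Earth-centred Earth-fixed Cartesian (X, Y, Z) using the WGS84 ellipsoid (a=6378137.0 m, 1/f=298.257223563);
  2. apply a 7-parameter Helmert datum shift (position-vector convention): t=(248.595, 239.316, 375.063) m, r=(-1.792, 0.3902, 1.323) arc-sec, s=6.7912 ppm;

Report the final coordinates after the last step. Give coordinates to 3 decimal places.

start: φ=-10.318462°, λ=-171.185896°, h=2999.474 m
→ ECEF (a=6378137.000, f=1/298.257223563): X=-6204464.6673, Y=-962065.8385, Z=-1135458.2009
→ Helmert 7p (PV): X=-6204254.1853, Y=-961882.7171, Z=-1135070.7534

X=-6204254.185 m, Y=-961882.717 m, Z=-1135070.753 m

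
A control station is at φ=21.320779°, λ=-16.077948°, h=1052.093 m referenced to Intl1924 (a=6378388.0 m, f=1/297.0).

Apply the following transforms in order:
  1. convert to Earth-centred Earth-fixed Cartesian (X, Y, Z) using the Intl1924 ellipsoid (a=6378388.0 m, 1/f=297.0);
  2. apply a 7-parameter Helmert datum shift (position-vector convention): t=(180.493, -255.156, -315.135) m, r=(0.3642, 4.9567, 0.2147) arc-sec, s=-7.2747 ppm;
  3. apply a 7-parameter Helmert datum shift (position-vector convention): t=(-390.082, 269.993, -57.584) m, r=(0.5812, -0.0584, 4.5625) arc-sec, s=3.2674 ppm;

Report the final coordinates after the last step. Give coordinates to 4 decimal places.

start: φ=21.320779°, λ=-16.077948°, h=1052.093 m
→ ECEF (a=6378388.000, f=1/297.0): X=5712917.4471, Y=-1646567.1866, Z=2304928.4989
→ Helmert 7p (PV): X=5713113.4830, Y=-1646808.4876, Z=2304456.4041
→ Helmert 7p (PV): X=5712777.8425, Y=-1646423.9964, Z=2304403.3270

X=5712777.8425 m, Y=-1646423.9964 m, Z=2304403.3270 m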